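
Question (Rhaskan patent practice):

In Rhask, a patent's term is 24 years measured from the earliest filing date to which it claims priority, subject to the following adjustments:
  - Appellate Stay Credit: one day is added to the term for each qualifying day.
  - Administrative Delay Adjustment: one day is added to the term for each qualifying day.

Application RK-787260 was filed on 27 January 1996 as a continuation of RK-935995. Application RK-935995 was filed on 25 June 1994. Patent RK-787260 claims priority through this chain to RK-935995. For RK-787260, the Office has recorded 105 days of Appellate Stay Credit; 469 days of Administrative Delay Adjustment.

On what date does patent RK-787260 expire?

Earliest priority filing: 25 June 1994.
Base term: 25 June 1994 + 24 years → 25 June 2018.
Appellate Stay Credit: +105 days → 8 October 2018.
Administrative Delay Adjustment: +469 days → 20 January 2020.

2020-01-20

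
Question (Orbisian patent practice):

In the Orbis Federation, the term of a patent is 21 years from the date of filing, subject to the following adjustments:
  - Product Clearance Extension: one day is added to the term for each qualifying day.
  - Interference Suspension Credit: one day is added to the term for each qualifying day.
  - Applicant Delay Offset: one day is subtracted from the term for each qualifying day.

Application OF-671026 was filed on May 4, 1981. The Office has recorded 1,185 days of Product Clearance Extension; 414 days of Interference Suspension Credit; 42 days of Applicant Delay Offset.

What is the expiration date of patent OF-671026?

2006-08-08

Base term: filing date + 21 years → 4 May 2002.
Product Clearance Extension: +1185 days → 1 August 2005.
Interference Suspension Credit: +414 days → 19 September 2006.
Applicant Delay Offset: −42 days → 8 August 2006.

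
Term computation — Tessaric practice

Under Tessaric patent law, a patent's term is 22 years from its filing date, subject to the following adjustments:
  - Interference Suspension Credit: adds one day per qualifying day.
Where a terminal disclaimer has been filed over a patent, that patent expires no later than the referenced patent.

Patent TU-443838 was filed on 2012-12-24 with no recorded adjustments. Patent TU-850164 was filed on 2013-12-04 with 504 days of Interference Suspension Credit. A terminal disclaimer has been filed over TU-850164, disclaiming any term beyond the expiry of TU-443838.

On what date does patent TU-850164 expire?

2034-12-24

Natural term of TU-850164:
  Base: filing + 22 years → 4 December 2035.
  Interference Suspension Credit: +504 days → 21 April 2037.
Expiry of referenced patent TU-443838:
  Base: filing + 22 years → 24 December 2034.
Terminal disclaimer: TU-850164 expires on the earlier of 21 April 2037 and 24 December 2034.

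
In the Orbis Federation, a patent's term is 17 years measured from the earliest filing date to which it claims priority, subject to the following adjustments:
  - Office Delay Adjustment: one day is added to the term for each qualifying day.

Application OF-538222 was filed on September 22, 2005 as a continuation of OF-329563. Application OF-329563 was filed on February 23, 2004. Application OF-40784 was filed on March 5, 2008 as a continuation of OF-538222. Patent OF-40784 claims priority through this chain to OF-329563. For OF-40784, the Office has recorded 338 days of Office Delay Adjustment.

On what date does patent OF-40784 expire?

2022-01-27

Earliest priority filing: 23 February 2004.
Base term: 23 February 2004 + 17 years → 23 February 2021.
Office Delay Adjustment: +338 days → 27 January 2022.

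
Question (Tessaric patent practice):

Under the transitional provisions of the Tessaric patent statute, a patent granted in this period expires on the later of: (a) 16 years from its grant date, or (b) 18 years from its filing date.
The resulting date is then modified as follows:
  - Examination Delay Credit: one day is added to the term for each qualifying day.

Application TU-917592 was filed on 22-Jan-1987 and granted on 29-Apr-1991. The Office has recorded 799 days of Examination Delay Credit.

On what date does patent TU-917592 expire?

July 6, 2009

(a) grant + 16 years → 29 April 2007.
(b) filing + 18 years → 22 January 2005.
Later of the two: 29 April 2007.
Examination Delay Credit: +799 days → 6 July 2009.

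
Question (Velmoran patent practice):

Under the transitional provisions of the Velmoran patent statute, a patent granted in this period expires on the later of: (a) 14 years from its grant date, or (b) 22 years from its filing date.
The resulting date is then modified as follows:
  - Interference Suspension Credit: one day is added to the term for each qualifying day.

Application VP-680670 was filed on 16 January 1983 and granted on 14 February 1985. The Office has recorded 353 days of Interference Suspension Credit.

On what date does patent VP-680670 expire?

2006-01-04

(a) grant + 14 years → 14 February 1999.
(b) filing + 22 years → 16 January 2005.
Later of the two: 16 January 2005.
Interference Suspension Credit: +353 days → 4 January 2006.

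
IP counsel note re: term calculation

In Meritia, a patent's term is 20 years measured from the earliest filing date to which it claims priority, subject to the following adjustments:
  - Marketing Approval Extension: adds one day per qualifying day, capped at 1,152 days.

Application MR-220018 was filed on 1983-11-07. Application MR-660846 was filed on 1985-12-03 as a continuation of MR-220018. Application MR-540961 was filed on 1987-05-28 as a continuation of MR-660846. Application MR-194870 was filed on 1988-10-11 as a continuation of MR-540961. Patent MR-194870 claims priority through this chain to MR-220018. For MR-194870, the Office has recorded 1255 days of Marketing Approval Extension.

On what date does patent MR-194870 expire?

2007-01-02

Earliest priority filing: 7 November 1983.
Base term: 7 November 1983 + 20 years → 7 November 2003.
Marketing Approval Extension: 1255 days claimed exceeds the 1152-day cap, so +1152 days → 2 January 2007.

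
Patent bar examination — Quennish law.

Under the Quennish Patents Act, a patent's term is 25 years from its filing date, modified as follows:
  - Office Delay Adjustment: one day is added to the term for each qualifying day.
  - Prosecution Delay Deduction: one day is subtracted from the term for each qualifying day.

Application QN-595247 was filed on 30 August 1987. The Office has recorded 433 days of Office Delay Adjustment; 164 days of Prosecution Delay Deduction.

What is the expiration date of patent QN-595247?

Base term: filing date + 25 years → 30 August 2012.
Office Delay Adjustment: +433 days → 6 November 2013.
Prosecution Delay Deduction: −164 days → 26 May 2013.

May 26, 2013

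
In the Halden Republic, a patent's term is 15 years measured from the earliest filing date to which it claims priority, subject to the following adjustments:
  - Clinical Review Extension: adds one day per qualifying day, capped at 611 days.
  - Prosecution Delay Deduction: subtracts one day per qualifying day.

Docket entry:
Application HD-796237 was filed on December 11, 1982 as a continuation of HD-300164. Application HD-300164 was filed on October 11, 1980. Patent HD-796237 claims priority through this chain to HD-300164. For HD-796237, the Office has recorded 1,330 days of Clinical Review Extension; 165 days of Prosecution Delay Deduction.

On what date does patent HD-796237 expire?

Earliest priority filing: 11 October 1980.
Base term: 11 October 1980 + 15 years → 11 October 1995.
Clinical Review Extension: 1330 days claimed exceeds the 611-day cap, so +611 days → 13 June 1997.
Prosecution Delay Deduction: −165 days → 30 December 1996.

1996-12-30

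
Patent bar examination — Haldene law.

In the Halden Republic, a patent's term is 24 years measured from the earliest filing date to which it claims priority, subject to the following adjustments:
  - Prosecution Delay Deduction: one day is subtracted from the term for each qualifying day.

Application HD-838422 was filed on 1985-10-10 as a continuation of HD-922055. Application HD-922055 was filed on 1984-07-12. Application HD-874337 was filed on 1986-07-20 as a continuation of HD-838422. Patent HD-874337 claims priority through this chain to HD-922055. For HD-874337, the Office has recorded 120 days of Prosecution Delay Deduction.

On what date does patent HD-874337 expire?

March 14, 2008

Earliest priority filing: 12 July 1984.
Base term: 12 July 1984 + 24 years → 12 July 2008.
Prosecution Delay Deduction: −120 days → 14 March 2008.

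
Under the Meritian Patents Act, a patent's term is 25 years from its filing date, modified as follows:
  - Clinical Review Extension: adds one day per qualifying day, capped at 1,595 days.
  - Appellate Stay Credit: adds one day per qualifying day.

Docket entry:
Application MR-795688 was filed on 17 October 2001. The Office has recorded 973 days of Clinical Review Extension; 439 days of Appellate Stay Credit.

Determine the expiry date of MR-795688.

Base term: filing date + 25 years → 17 October 2026.
Clinical Review Extension: 973 days (within the 1595-day cap) → +973 days → 16 June 2029.
Appellate Stay Credit: +439 days → 29 August 2030.

2030-08-29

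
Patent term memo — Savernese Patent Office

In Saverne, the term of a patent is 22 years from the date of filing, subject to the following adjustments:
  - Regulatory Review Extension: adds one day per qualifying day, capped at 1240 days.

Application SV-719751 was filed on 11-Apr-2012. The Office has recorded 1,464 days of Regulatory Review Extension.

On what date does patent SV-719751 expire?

2037-09-02

Base term: filing date + 22 years → 11 April 2034.
Regulatory Review Extension: 1464 days claimed exceeds the 1240-day cap, so +1240 days → 2 September 2037.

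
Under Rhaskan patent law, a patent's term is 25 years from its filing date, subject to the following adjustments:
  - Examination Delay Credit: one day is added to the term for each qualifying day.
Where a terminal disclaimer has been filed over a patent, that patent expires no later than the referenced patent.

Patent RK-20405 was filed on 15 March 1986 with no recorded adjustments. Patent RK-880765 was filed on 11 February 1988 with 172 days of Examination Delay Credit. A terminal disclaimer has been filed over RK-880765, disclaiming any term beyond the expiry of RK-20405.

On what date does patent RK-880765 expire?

March 15, 2011

Natural term of RK-880765:
  Base: filing + 25 years → 11 February 2013.
  Examination Delay Credit: +172 days → 2 August 2013.
Expiry of referenced patent RK-20405:
  Base: filing + 25 years → 15 March 2011.
Terminal disclaimer: RK-880765 expires on the earlier of 2 August 2013 and 15 March 2011.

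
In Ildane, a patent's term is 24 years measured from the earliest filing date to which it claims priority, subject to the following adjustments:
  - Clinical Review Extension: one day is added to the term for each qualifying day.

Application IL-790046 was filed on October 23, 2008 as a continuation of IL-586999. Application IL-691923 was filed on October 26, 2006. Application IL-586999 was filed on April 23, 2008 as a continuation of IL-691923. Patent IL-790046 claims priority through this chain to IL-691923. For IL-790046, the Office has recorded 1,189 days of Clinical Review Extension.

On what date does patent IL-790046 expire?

Earliest priority filing: 26 October 2006.
Base term: 26 October 2006 + 24 years → 26 October 2030.
Clinical Review Extension: +1189 days → 27 January 2034.

January 27, 2034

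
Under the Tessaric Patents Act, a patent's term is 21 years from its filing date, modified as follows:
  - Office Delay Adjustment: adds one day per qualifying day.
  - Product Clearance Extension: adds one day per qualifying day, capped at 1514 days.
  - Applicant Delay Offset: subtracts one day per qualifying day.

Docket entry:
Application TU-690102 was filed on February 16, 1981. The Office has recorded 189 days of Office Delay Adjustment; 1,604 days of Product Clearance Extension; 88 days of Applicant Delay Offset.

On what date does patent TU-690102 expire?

Base term: filing date + 21 years → 16 February 2002.
Office Delay Adjustment: +189 days → 24 August 2002.
Product Clearance Extension: 1604 days claimed exceeds the 1514-day cap, so +1514 days → 16 October 2006.
Applicant Delay Offset: −88 days → 20 July 2006.

2006-07-20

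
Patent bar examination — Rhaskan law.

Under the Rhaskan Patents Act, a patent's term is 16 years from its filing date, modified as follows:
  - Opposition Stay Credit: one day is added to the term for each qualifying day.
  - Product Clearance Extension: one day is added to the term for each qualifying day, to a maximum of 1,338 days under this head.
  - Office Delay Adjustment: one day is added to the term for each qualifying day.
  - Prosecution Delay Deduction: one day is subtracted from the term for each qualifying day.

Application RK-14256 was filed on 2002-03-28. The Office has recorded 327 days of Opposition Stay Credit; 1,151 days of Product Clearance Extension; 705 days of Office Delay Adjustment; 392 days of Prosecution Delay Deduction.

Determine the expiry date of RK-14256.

February 21, 2023

Base term: filing date + 16 years → 28 March 2018.
Opposition Stay Credit: +327 days → 18 February 2019.
Product Clearance Extension: 1151 days (within the 1338-day cap) → +1151 days → 14 April 2022.
Office Delay Adjustment: +705 days → 19 March 2024.
Prosecution Delay Deduction: −392 days → 21 February 2023.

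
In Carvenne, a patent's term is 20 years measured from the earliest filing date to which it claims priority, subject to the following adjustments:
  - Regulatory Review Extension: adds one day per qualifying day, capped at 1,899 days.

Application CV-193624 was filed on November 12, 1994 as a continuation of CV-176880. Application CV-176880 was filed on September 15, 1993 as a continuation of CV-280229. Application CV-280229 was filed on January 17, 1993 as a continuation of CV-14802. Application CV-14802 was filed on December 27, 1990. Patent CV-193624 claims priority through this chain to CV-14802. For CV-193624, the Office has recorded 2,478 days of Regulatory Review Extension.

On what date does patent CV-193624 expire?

Earliest priority filing: 27 December 1990.
Base term: 27 December 1990 + 20 years → 27 December 2010.
Regulatory Review Extension: 2478 days claimed exceeds the 1899-day cap, so +1899 days → 9 March 2016.

2016-03-09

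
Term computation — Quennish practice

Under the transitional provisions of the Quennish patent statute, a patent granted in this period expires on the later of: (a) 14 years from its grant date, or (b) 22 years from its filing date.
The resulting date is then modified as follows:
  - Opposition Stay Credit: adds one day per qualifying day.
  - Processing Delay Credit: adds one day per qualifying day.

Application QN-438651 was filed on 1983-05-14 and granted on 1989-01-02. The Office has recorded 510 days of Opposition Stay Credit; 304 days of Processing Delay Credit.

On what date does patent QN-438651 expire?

2007-08-06

(a) grant + 14 years → 2 January 2003.
(b) filing + 22 years → 14 May 2005.
Later of the two: 14 May 2005.
Opposition Stay Credit: +510 days → 6 October 2006.
Processing Delay Credit: +304 days → 6 August 2007.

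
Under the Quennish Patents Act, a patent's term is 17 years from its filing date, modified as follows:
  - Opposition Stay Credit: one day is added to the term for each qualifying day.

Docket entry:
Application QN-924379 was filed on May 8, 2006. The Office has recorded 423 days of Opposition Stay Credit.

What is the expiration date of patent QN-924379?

Base term: filing date + 17 years → 8 May 2023.
Opposition Stay Credit: +423 days → 4 July 2024.

July 4, 2024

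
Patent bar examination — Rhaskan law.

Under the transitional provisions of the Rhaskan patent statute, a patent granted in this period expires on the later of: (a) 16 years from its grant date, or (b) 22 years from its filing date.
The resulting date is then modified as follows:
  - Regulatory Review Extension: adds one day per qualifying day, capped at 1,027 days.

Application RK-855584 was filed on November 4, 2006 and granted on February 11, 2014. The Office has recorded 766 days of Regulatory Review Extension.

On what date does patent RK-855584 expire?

(a) grant + 16 years → 11 February 2030.
(b) filing + 22 years → 4 November 2028.
Later of the two: 11 February 2030.
Regulatory Review Extension: 766 days (within the 1027-day cap) → +766 days → 18 March 2032.

2032-03-18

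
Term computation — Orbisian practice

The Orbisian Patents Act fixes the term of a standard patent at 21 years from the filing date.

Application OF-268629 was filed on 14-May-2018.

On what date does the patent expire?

Filing date + 21 years → 14 May 2039.

2039-05-14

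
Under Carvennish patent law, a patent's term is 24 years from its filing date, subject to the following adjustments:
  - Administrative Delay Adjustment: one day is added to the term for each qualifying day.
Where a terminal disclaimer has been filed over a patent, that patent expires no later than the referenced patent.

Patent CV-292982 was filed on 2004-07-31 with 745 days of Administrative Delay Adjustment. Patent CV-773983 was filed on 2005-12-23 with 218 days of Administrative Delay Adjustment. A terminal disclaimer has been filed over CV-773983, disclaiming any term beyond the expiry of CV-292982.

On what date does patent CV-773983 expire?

2030-07-29

Natural term of CV-773983:
  Base: filing + 24 years → 23 December 2029.
  Administrative Delay Adjustment: +218 days → 29 July 2030.
Expiry of referenced patent CV-292982:
  Base: filing + 24 years → 31 July 2028.
  Administrative Delay Adjustment: +745 days → 15 August 2030.
Terminal disclaimer: CV-773983 expires on the earlier of 29 July 2030 and 15 August 2030.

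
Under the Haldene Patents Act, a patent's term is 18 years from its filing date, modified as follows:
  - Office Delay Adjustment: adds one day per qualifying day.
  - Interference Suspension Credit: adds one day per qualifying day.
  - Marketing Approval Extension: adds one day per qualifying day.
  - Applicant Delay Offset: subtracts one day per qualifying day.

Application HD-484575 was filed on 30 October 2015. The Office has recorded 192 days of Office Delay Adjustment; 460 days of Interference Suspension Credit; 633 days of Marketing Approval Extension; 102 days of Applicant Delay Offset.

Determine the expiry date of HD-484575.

Base term: filing date + 18 years → 30 October 2033.
Office Delay Adjustment: +192 days → 10 May 2034.
Interference Suspension Credit: +460 days → 13 August 2035.
Marketing Approval Extension: +633 days → 7 May 2037.
Applicant Delay Offset: −102 days → 25 January 2037.

2037-01-25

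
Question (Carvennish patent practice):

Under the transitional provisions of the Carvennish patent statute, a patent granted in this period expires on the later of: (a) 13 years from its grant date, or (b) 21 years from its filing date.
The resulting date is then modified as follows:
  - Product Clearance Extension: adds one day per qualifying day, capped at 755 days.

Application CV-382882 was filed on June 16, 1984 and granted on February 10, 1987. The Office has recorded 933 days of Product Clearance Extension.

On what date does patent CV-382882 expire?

July 11, 2007

(a) grant + 13 years → 10 February 2000.
(b) filing + 21 years → 16 June 2005.
Later of the two: 16 June 2005.
Product Clearance Extension: 933 days claimed exceeds the 755-day cap, so +755 days → 11 July 2007.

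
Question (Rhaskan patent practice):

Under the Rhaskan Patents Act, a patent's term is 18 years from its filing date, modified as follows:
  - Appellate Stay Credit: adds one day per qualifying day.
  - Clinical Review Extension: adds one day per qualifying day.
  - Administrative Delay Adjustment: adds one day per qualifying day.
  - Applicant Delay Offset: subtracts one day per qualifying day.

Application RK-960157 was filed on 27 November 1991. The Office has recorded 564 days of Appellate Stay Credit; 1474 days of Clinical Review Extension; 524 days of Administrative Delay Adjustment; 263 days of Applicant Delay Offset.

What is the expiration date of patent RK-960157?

2016-03-14

Base term: filing date + 18 years → 27 November 2009.
Appellate Stay Credit: +564 days → 14 June 2011.
Clinical Review Extension: +1474 days → 27 June 2015.
Administrative Delay Adjustment: +524 days → 2 December 2016.
Applicant Delay Offset: −263 days → 14 March 2016.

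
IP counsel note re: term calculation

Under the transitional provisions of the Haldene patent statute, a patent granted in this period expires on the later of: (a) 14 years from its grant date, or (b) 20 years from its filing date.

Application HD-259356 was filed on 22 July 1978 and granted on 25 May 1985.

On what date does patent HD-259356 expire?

1999-05-25

(a) grant + 14 years → 25 May 1999.
(b) filing + 20 years → 22 July 1998.
Later of the two: 25 May 1999.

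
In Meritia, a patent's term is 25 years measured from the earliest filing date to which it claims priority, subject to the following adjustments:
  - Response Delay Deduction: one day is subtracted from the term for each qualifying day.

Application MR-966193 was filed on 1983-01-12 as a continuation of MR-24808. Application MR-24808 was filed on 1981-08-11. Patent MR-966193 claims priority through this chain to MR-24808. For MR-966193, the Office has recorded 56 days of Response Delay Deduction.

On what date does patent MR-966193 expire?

Earliest priority filing: 11 August 1981.
Base term: 11 August 1981 + 25 years → 11 August 2006.
Response Delay Deduction: −56 days → 16 June 2006.

2006-06-16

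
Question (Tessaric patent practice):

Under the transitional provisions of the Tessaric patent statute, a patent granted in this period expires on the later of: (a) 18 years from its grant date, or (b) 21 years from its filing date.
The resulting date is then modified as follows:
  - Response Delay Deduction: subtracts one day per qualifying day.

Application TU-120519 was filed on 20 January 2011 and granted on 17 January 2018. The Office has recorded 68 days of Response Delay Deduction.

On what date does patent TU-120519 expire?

2035-11-10

(a) grant + 18 years → 17 January 2036.
(b) filing + 21 years → 20 January 2032.
Later of the two: 17 January 2036.
Response Delay Deduction: −68 days → 10 November 2035.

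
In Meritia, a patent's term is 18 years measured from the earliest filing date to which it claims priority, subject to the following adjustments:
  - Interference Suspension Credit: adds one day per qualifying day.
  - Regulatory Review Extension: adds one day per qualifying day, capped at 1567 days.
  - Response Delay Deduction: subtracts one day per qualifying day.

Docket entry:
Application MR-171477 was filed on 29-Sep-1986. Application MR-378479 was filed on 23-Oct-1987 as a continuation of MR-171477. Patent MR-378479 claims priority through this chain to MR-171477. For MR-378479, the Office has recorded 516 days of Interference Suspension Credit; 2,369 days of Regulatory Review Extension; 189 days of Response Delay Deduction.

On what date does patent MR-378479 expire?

Earliest priority filing: 29 September 1986.
Base term: 29 September 1986 + 18 years → 29 September 2004.
Interference Suspension Credit: +516 days → 27 February 2006.
Regulatory Review Extension: 2369 days claimed exceeds the 1567-day cap, so +1567 days → 13 June 2010.
Response Delay Deduction: −189 days → 6 December 2009.

2009-12-06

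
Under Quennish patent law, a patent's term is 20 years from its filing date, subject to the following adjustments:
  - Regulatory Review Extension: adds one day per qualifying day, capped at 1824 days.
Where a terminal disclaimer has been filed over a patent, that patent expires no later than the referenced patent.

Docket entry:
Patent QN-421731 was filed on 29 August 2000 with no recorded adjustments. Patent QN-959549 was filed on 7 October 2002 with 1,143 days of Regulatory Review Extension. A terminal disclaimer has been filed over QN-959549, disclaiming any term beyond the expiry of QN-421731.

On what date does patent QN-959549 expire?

Natural term of QN-959549:
  Base: filing + 20 years → 7 October 2022.
  Regulatory Review Extension: 1143 days (within the 1824-day cap) → +1143 days → 23 November 2025.
Expiry of referenced patent QN-421731:
  Base: filing + 20 years → 29 August 2020.
Terminal disclaimer: QN-959549 expires on the earlier of 23 November 2025 and 29 August 2020.

2020-08-29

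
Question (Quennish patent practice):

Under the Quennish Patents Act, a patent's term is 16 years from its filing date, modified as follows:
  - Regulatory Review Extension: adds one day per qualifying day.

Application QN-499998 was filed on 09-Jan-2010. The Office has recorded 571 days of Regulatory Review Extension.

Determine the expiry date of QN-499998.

Base term: filing date + 16 years → 9 January 2026.
Regulatory Review Extension: +571 days → 3 August 2027.

2027-08-03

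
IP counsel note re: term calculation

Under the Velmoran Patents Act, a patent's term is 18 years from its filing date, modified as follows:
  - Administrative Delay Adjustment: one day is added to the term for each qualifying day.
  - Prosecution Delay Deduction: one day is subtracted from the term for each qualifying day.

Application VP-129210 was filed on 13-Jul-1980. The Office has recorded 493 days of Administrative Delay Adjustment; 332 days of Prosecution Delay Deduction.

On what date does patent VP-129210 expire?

Base term: filing date + 18 years → 13 July 1998.
Administrative Delay Adjustment: +493 days → 18 November 1999.
Prosecution Delay Deduction: −332 days → 21 December 1998.

December 21, 1998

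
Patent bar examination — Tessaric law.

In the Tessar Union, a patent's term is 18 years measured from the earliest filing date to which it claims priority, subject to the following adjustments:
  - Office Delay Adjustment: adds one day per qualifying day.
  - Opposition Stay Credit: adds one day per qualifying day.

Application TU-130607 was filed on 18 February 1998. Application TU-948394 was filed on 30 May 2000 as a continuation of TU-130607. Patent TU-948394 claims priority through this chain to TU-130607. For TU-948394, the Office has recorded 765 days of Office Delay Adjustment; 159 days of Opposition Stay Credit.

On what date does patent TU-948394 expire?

2018-08-30

Earliest priority filing: 18 February 1998.
Base term: 18 February 1998 + 18 years → 18 February 2016.
Office Delay Adjustment: +765 days → 24 March 2018.
Opposition Stay Credit: +159 days → 30 August 2018.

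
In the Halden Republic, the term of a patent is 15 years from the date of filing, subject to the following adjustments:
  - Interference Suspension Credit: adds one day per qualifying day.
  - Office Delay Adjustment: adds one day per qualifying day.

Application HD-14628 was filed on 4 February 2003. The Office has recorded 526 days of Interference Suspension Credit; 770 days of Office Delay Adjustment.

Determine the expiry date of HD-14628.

August 23, 2021

Base term: filing date + 15 years → 4 February 2018.
Interference Suspension Credit: +526 days → 15 July 2019.
Office Delay Adjustment: +770 days → 23 August 2021.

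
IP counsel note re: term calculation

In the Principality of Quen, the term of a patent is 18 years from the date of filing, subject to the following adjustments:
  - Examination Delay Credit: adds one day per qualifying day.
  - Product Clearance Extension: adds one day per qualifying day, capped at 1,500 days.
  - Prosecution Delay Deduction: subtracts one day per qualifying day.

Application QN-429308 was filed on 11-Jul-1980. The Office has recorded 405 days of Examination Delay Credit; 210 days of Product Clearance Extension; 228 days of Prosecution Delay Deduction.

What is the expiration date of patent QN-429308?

Base term: filing date + 18 years → 11 July 1998.
Examination Delay Credit: +405 days → 20 August 1999.
Product Clearance Extension: 210 days (within the 1500-day cap) → +210 days → 17 March 2000.
Prosecution Delay Deduction: −228 days → 2 August 1999.

1999-08-02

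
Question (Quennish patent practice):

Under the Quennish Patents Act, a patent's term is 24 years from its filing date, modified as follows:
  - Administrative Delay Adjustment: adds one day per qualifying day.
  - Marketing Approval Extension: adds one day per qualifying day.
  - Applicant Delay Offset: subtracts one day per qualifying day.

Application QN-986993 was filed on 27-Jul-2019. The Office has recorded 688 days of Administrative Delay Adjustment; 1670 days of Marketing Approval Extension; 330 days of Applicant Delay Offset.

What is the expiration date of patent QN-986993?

February 13, 2049

Base term: filing date + 24 years → 27 July 2043.
Administrative Delay Adjustment: +688 days → 14 June 2045.
Marketing Approval Extension: +1670 days → 9 January 2050.
Applicant Delay Offset: −330 days → 13 February 2049.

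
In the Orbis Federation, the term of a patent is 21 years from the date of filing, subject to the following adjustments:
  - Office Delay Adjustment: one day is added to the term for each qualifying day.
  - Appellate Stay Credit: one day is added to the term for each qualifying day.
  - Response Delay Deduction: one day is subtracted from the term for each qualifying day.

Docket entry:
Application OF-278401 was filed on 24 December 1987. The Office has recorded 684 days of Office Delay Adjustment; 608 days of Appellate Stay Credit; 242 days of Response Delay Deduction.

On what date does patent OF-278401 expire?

Base term: filing date + 21 years → 24 December 2008.
Office Delay Adjustment: +684 days → 8 November 2010.
Appellate Stay Credit: +608 days → 8 July 2012.
Response Delay Deduction: −242 days → 9 November 2011.

November 9, 2011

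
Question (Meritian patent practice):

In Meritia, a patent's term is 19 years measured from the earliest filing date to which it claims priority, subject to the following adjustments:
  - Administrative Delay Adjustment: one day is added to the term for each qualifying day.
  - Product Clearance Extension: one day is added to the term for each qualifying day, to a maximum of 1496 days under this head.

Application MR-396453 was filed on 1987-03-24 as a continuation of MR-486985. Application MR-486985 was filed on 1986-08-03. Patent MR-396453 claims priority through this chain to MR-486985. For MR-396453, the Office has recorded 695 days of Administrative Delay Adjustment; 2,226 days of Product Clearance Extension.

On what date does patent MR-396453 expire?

Earliest priority filing: 3 August 1986.
Base term: 3 August 1986 + 19 years → 3 August 2005.
Administrative Delay Adjustment: +695 days → 29 June 2007.
Product Clearance Extension: 2226 days claimed exceeds the 1496-day cap, so +1496 days → 3 August 2011.

August 3, 2011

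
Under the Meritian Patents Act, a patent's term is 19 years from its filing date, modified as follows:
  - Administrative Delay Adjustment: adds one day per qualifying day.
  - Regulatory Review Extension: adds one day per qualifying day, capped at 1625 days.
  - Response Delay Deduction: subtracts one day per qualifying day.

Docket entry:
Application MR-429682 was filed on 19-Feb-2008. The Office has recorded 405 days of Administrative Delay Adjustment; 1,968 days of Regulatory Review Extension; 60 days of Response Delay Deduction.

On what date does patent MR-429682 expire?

2032-07-12

Base term: filing date + 19 years → 19 February 2027.
Administrative Delay Adjustment: +405 days → 30 March 2028.
Regulatory Review Extension: 1968 days claimed exceeds the 1625-day cap, so +1625 days → 10 September 2032.
Response Delay Deduction: −60 days → 12 July 2032.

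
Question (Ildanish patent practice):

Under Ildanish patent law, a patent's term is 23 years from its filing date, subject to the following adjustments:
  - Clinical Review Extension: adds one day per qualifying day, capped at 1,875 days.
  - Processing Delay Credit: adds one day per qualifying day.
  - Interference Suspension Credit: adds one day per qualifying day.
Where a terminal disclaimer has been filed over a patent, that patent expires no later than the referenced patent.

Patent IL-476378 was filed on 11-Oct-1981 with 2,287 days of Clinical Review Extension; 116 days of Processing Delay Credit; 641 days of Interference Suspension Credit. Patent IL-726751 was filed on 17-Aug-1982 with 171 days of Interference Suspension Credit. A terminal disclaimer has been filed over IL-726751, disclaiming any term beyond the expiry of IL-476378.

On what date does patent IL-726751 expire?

Natural term of IL-726751:
  Base: filing + 23 years → 17 August 2005.
  Interference Suspension Credit: +171 days → 4 February 2006.
Expiry of referenced patent IL-476378:
  Base: filing + 23 years → 11 October 2004.
  Clinical Review Extension: 2287 days claimed exceeds the 1875-day cap, so +1875 days → 29 November 2009.
  Processing Delay Credit: +116 days → 25 March 2010.
  Interference Suspension Credit: +641 days → 26 December 2011.
Terminal disclaimer: IL-726751 expires on the earlier of 4 February 2006 and 26 December 2011.

February 4, 2006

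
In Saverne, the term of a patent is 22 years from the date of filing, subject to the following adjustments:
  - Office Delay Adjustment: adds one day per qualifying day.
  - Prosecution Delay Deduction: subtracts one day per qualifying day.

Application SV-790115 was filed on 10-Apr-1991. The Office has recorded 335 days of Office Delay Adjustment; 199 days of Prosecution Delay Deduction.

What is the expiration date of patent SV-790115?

2013-08-24

Base term: filing date + 22 years → 10 April 2013.
Office Delay Adjustment: +335 days → 11 March 2014.
Prosecution Delay Deduction: −199 days → 24 August 2013.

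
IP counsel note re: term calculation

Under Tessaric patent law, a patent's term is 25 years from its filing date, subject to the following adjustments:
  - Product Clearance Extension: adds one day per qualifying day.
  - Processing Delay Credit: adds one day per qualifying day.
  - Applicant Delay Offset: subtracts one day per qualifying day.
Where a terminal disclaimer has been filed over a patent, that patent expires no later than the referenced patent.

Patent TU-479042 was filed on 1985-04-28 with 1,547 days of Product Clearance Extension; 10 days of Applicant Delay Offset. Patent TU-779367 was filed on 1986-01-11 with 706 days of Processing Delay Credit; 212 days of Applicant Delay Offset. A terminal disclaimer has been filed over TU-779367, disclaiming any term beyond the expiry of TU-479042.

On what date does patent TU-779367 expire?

2012-05-19

Natural term of TU-779367:
  Base: filing + 25 years → 11 January 2011.
  Processing Delay Credit: +706 days → 17 December 2012.
  Applicant Delay Offset: −212 days → 19 May 2012.
Expiry of referenced patent TU-479042:
  Base: filing + 25 years → 28 April 2010.
  Product Clearance Extension: +1547 days → 23 July 2014.
  Applicant Delay Offset: −10 days → 13 July 2014.
Terminal disclaimer: TU-779367 expires on the earlier of 19 May 2012 and 13 July 2014.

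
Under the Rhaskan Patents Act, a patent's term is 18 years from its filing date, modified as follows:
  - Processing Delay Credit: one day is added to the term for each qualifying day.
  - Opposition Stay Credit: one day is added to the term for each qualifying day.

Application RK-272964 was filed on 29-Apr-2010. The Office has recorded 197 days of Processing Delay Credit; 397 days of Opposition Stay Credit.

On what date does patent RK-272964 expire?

Base term: filing date + 18 years → 29 April 2028.
Processing Delay Credit: +197 days → 12 November 2028.
Opposition Stay Credit: +397 days → 14 December 2029.

2029-12-14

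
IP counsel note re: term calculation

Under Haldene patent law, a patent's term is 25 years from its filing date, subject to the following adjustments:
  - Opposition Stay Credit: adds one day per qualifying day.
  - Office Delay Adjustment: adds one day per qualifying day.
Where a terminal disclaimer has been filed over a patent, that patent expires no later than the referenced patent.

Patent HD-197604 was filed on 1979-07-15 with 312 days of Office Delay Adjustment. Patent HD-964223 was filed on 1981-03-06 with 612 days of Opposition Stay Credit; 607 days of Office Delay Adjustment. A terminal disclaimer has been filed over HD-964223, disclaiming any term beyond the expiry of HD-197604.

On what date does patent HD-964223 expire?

May 23, 2005

Natural term of HD-964223:
  Base: filing + 25 years → 6 March 2006.
  Opposition Stay Credit: +612 days → 8 November 2007.
  Office Delay Adjustment: +607 days → 7 July 2009.
Expiry of referenced patent HD-197604:
  Base: filing + 25 years → 15 July 2004.
  Office Delay Adjustment: +312 days → 23 May 2005.
Terminal disclaimer: HD-964223 expires on the earlier of 7 July 2009 and 23 May 2005.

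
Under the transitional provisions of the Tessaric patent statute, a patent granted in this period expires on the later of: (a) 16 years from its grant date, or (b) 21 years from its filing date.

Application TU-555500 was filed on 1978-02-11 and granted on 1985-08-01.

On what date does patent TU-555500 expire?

(a) grant + 16 years → 1 August 2001.
(b) filing + 21 years → 11 February 1999.
Later of the two: 1 August 2001.

2001-08-01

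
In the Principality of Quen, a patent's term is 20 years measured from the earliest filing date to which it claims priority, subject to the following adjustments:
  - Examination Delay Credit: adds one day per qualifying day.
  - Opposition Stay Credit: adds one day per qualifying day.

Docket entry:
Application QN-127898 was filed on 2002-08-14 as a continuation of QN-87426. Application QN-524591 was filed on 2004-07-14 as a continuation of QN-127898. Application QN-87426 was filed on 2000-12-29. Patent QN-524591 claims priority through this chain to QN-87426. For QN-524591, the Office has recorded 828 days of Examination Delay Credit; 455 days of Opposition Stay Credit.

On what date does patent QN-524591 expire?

Earliest priority filing: 29 December 2000.
Base term: 29 December 2000 + 20 years → 29 December 2020.
Examination Delay Credit: +828 days → 6 April 2023.
Opposition Stay Credit: +455 days → 4 July 2024.

July 4, 2024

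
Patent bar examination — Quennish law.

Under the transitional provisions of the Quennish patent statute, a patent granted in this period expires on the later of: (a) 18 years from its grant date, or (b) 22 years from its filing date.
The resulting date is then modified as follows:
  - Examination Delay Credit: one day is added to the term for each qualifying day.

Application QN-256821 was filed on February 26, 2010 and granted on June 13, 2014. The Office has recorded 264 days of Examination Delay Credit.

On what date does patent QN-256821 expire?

(a) grant + 18 years → 13 June 2032.
(b) filing + 22 years → 26 February 2032.
Later of the two: 13 June 2032.
Examination Delay Credit: +264 days → 4 March 2033.

March 4, 2033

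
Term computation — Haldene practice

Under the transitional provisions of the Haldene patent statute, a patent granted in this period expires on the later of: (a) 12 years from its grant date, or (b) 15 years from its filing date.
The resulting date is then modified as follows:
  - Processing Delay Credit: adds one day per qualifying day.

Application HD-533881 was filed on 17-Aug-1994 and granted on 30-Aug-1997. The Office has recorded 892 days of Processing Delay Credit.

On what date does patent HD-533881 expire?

(a) grant + 12 years → 30 August 2009.
(b) filing + 15 years → 17 August 2009.
Later of the two: 30 August 2009.
Processing Delay Credit: +892 days → 8 February 2012.

2012-02-08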